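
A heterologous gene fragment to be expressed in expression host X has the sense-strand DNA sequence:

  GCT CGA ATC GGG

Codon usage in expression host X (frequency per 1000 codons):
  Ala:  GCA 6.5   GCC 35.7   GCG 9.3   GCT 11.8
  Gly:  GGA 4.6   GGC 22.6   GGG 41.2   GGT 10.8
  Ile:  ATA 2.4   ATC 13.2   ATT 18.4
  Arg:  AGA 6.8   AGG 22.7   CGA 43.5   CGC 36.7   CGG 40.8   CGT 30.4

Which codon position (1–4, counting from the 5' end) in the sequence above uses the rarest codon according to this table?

1

Codon 1 GCT (Ala): 11.8 per 1000.
Codon 2 CGA (Arg): 43.5 per 1000.
Codon 3 ATC (Ile): 13.2 per 1000.
Codon 4 GGG (Gly): 41.2 per 1000.
Lowest frequency is 11.8 at codon 1.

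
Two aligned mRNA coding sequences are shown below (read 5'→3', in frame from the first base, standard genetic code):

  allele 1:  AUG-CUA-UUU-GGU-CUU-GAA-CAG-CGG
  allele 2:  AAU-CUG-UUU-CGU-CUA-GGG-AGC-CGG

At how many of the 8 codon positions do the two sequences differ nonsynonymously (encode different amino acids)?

Codon 1: AUG Met / AAU Asn — nonsynonymous.
Codon 2: CUA Leu / CUG Leu — synonymous.
Codon 3: UUU Phe / UUU Phe — identical.
Codon 4: GGU Gly / CGU Arg — nonsynonymous.
Codon 5: CUU Leu / CUA Leu — synonymous.
Codon 6: GAA Glu / GGG Gly — nonsynonymous.
Codon 7: CAG Gln / AGC Ser — nonsynonymous.
Codon 8: CGG Arg / CGG Arg — identical.
Nonsynonymous differences: 4.

4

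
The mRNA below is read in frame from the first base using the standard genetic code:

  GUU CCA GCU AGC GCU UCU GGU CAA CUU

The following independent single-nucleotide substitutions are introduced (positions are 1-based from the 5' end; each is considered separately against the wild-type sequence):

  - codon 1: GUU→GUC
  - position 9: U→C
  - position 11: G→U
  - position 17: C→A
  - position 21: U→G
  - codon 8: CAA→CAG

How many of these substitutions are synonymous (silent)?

4

Codon 1: GUU (Val) → GUC (Val) — synonymous.
Codon 3: GCU (Ala) → GCC (Ala) — synonymous.
Codon 4: AGC (Ser) → AUC (Ile) — missense.
Codon 6: UCU (Ser) → UAU (Tyr) — missense.
Codon 7: GGU (Gly) → GGG (Gly) — synonymous.
Codon 8: CAA (Gln) → CAG (Gln) — synonymous.
Synonymous: 4 of 6.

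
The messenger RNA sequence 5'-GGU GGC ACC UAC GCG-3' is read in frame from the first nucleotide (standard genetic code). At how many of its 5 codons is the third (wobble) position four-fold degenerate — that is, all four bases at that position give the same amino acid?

4

Codon 1 GGU (Gly): third position 4-fold.
Codon 2 GGC (Gly): third position 4-fold.
Codon 3 ACC (Thr): third position 4-fold.
Codon 4 UAC (Tyr): third position 2-fold.
Codon 5 GCG (Ala): third position 4-fold.
Four-fold degenerate third positions: 4.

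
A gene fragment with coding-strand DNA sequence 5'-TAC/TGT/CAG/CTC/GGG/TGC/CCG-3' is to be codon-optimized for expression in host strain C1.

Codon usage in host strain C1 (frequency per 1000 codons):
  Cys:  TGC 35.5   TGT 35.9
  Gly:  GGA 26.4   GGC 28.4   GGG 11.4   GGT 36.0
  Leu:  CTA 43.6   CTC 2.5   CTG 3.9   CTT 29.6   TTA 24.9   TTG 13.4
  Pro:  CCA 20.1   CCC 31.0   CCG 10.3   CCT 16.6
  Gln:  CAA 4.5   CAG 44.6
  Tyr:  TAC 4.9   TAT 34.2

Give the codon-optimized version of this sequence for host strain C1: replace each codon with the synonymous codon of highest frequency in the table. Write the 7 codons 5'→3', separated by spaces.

TAT TGT CAG CTA GGT TGT CCC

Codon 1 (Tyr): best is TAT at 34.2.
Codon 2 (Cys): best is TGT at 35.9.
Codon 3 (Gln): best is CAG at 44.6.
Codon 4 (Leu): best is CTA at 43.6.
Codon 5 (Gly): best is GGT at 36.0.
Codon 6 (Cys): best is TGT at 35.9.
Codon 7 (Pro): best is CCC at 31.0.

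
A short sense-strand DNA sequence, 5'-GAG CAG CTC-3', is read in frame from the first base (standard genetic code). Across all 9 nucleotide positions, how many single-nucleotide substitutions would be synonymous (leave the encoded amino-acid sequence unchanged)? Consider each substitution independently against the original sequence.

Codon 1 (GAG, Glu): 1 synonymous substitution.
Codon 2 (CAG, Gln): 1 synonymous substitution.
Codon 3 (CTC, Leu): 3 synonymous substitutions.
Total: 1 + 1 + 3 = 5.

5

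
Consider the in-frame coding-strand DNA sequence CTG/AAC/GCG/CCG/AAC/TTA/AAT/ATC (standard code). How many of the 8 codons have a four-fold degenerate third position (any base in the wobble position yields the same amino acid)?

3

Codon 1 CTG (Leu): third position 4-fold.
Codon 2 AAC (Asn): third position 2-fold.
Codon 3 GCG (Ala): third position 4-fold.
Codon 4 CCG (Pro): third position 4-fold.
Codon 5 AAC (Asn): third position 2-fold.
Codon 6 TTA (Leu): third position 2-fold.
Codon 7 AAT (Asn): third position 2-fold.
Codon 8 ATC (Ile): third position 3-fold.
Four-fold degenerate third positions: 3.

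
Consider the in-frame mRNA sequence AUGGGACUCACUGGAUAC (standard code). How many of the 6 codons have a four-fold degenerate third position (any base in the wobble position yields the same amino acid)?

4

Codon 1 AUG (Met): third position 1-fold.
Codon 2 GGA (Gly): third position 4-fold.
Codon 3 CUC (Leu): third position 4-fold.
Codon 4 ACU (Thr): third position 4-fold.
Codon 5 GGA (Gly): third position 4-fold.
Codon 6 UAC (Tyr): third position 2-fold.
Four-fold degenerate third positions: 4.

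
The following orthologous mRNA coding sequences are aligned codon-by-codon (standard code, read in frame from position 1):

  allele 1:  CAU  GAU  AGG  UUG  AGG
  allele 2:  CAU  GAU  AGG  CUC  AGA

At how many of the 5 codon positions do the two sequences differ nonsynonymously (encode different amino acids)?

Codon 1: CAU His / CAU His — identical.
Codon 2: GAU Asp / GAU Asp — identical.
Codon 3: AGG Arg / AGG Arg — identical.
Codon 4: UUG Leu / CUC Leu — synonymous.
Codon 5: AGG Arg / AGA Arg — synonymous.
Nonsynonymous differences: 0.

0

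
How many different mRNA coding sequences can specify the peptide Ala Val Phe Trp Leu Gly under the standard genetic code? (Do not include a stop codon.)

768

Ala: 4 codons.
Val: 4 codons.
Phe: 2 codons.
Trp: 1 codon.
Leu: 6 codons.
Gly: 4 codons.
4 × 4 × 2 × 1 × 6 × 4 = 768.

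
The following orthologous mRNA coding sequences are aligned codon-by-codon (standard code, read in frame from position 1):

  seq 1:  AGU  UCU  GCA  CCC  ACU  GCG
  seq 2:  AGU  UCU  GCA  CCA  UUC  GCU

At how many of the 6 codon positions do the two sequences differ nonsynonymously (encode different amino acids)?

1

Codon 1: AGU Ser / AGU Ser — identical.
Codon 2: UCU Ser / UCU Ser — identical.
Codon 3: GCA Ala / GCA Ala — identical.
Codon 4: CCC Pro / CCA Pro — synonymous.
Codon 5: ACU Thr / UUC Phe — nonsynonymous.
Codon 6: GCG Ala / GCU Ala — synonymous.
Nonsynonymous differences: 1.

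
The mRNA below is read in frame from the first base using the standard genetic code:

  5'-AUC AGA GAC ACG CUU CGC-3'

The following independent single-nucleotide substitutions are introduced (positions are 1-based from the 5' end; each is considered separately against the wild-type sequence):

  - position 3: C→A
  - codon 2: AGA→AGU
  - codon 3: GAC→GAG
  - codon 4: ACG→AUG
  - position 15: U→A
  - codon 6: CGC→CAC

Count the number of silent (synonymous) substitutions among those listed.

Codon 1: AUC (Ile) → AUA (Ile) — synonymous.
Codon 2: AGA (Arg) → AGU (Ser) — missense.
Codon 3: GAC (Asp) → GAG (Glu) — missense.
Codon 4: ACG (Thr) → AUG (Met) — missense.
Codon 5: CUU (Leu) → CUA (Leu) — synonymous.
Codon 6: CGC (Arg) → CAC (His) — missense.
Synonymous: 2 of 6.

2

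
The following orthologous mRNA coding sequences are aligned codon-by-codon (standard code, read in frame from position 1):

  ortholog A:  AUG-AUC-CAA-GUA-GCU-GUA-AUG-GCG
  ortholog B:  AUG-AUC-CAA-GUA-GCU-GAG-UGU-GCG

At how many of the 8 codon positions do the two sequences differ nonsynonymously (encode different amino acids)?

2

Codon 1: AUG Met / AUG Met — identical.
Codon 2: AUC Ile / AUC Ile — identical.
Codon 3: CAA Gln / CAA Gln — identical.
Codon 4: GUA Val / GUA Val — identical.
Codon 5: GCU Ala / GCU Ala — identical.
Codon 6: GUA Val / GAG Glu — nonsynonymous.
Codon 7: AUG Met / UGU Cys — nonsynonymous.
Codon 8: GCG Ala / GCG Ala — identical.
Nonsynonymous differences: 2.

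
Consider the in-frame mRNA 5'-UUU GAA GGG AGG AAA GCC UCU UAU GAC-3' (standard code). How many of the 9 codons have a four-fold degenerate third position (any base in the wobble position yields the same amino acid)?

3

Codon 1 UUU (Phe): third position 2-fold.
Codon 2 GAA (Glu): third position 2-fold.
Codon 3 GGG (Gly): third position 4-fold.
Codon 4 AGG (Arg): third position 2-fold.
Codon 5 AAA (Lys): third position 2-fold.
Codon 6 GCC (Ala): third position 4-fold.
Codon 7 UCU (Ser): third position 4-fold.
Codon 8 UAU (Tyr): third position 2-fold.
Codon 9 GAC (Asp): third position 2-fold.
Four-fold degenerate third positions: 3.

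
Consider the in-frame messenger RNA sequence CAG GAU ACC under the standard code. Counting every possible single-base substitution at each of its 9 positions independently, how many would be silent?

Codon 1 (CAG, Gln): 1 synonymous substitution.
Codon 2 (GAU, Asp): 1 synonymous substitution.
Codon 3 (ACC, Thr): 3 synonymous substitutions.
Total: 1 + 1 + 3 = 5.

5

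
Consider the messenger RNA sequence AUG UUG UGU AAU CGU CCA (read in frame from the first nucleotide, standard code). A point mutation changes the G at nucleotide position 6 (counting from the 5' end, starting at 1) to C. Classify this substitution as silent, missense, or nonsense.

Position 6 falls in codon 2: UUG → Leu.
After the substitution the codon is UUC → Phe.
Leu ≠ Phe, so this is a missense mutation.

missense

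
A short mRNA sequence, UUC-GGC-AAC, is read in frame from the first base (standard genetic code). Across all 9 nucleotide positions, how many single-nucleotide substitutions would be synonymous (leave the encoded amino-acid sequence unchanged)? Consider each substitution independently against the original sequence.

5

Codon 1 (UUC, Phe): 1 synonymous substitution.
Codon 2 (GGC, Gly): 3 synonymous substitutions.
Codon 3 (AAC, Asn): 1 synonymous substitution.
Total: 1 + 3 + 1 = 5.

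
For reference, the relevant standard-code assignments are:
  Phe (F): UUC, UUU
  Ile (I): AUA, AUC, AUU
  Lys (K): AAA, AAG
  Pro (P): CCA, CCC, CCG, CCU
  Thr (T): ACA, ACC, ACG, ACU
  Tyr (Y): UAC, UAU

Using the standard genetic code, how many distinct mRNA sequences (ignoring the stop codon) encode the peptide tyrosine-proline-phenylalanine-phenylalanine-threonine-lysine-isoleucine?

Tyr: 2 codons.
Pro: 4 codons.
Phe: 2 codons.
Phe: 2 codons.
Thr: 4 codons.
Lys: 2 codons.
Ile: 3 codons.
2 × 4 × 2 × 2 × 4 × 2 × 3 = 768.

768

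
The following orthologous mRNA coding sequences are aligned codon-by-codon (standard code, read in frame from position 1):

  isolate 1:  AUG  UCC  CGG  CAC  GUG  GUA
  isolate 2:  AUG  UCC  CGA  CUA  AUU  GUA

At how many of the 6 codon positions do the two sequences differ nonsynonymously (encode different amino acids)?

2

Codon 1: AUG Met / AUG Met — identical.
Codon 2: UCC Ser / UCC Ser — identical.
Codon 3: CGG Arg / CGA Arg — synonymous.
Codon 4: CAC His / CUA Leu — nonsynonymous.
Codon 5: GUG Val / AUU Ile — nonsynonymous.
Codon 6: GUA Val / GUA Val — identical.
Nonsynonymous differences: 2.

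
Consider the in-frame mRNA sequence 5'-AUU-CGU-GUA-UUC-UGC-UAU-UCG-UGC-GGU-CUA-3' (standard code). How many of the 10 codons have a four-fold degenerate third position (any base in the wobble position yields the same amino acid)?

5

Codon 1 AUU (Ile): third position 3-fold.
Codon 2 CGU (Arg): third position 4-fold.
Codon 3 GUA (Val): third position 4-fold.
Codon 4 UUC (Phe): third position 2-fold.
Codon 5 UGC (Cys): third position 2-fold.
Codon 6 UAU (Tyr): third position 2-fold.
Codon 7 UCG (Ser): third position 4-fold.
Codon 8 UGC (Cys): third position 2-fold.
Codon 9 GGU (Gly): third position 4-fold.
Codon 10 CUA (Leu): third position 4-fold.
Four-fold degenerate third positions: 5.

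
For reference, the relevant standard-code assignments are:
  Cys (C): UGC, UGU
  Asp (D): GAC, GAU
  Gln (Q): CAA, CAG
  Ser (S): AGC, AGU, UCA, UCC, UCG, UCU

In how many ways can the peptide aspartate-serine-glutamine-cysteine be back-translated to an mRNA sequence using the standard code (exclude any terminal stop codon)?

Asp: 2 codons.
Ser: 6 codons.
Gln: 2 codons.
Cys: 2 codons.
2 × 6 × 2 × 2 = 48.

48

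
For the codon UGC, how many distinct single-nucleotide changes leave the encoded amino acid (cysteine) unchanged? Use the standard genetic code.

1

Position 1: none → 0 synonymous.
Position 2: none → 0 synonymous.
Position 3: UGU → 1 synonymous.
Total: 0 + 0 + 1 = 1.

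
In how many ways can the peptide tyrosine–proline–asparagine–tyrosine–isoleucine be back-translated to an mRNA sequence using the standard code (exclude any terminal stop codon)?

Tyr: 2 codons.
Pro: 4 codons.
Asn: 2 codons.
Tyr: 2 codons.
Ile: 3 codons.
2 × 4 × 2 × 2 × 3 = 96.

96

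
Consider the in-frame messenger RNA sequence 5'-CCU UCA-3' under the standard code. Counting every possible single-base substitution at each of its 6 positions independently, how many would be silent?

6

Codon 1 (CCU, Pro): 3 synonymous substitutions.
Codon 2 (UCA, Ser): 3 synonymous substitutions.
Total: 3 + 3 = 6.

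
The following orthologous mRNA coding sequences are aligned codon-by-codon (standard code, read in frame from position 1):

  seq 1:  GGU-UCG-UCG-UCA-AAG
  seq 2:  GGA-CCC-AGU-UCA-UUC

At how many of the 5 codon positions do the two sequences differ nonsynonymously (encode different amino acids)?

Codon 1: GGU Gly / GGA Gly — synonymous.
Codon 2: UCG Ser / CCC Pro — nonsynonymous.
Codon 3: UCG Ser / AGU Ser — synonymous.
Codon 4: UCA Ser / UCA Ser — identical.
Codon 5: AAG Lys / UUC Phe — nonsynonymous.
Nonsynonymous differences: 2.

2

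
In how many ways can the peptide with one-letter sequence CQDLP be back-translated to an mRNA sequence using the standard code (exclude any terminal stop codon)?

Cys: 2 codons.
Gln: 2 codons.
Asp: 2 codons.
Leu: 6 codons.
Pro: 4 codons.
2 × 2 × 2 × 6 × 4 = 192.

192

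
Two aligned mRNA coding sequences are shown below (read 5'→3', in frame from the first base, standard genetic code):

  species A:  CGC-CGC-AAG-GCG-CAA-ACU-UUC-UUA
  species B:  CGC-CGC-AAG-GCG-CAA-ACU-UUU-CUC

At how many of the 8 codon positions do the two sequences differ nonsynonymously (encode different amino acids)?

0

Codon 1: CGC Arg / CGC Arg — identical.
Codon 2: CGC Arg / CGC Arg — identical.
Codon 3: AAG Lys / AAG Lys — identical.
Codon 4: GCG Ala / GCG Ala — identical.
Codon 5: CAA Gln / CAA Gln — identical.
Codon 6: ACU Thr / ACU Thr — identical.
Codon 7: UUC Phe / UUU Phe — synonymous.
Codon 8: UUA Leu / CUC Leu — synonymous.
Nonsynonymous differences: 0.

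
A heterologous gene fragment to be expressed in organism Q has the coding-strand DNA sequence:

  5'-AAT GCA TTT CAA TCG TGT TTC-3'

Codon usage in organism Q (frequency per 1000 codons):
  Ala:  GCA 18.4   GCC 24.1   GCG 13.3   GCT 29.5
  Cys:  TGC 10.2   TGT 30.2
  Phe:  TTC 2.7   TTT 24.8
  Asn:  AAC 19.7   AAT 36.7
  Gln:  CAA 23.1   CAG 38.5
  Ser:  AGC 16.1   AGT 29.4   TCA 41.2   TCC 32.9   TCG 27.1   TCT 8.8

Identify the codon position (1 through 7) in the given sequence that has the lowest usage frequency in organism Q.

7

Codon 1 AAT (Asn): 36.7 per 1000.
Codon 2 GCA (Ala): 18.4 per 1000.
Codon 3 TTT (Phe): 24.8 per 1000.
Codon 4 CAA (Gln): 23.1 per 1000.
Codon 5 TCG (Ser): 27.1 per 1000.
Codon 6 TGT (Cys): 30.2 per 1000.
Codon 7 TTC (Phe): 2.7 per 1000.
Lowest frequency is 2.7 at codon 7.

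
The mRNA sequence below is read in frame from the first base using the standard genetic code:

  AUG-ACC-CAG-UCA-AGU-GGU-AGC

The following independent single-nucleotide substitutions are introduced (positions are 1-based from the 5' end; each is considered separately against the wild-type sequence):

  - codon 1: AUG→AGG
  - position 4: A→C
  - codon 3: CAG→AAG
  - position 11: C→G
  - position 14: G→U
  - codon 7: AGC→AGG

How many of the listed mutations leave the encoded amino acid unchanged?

Codon 1: AUG (Met) → AGG (Arg) — missense.
Codon 2: ACC (Thr) → CCC (Pro) — missense.
Codon 3: CAG (Gln) → AAG (Lys) — missense.
Codon 4: UCA (Ser) → UGA (Stop) — nonsense.
Codon 5: AGU (Ser) → AUU (Ile) — missense.
Codon 7: AGC (Ser) → AGG (Arg) — missense.
Synonymous: 0 of 6.

0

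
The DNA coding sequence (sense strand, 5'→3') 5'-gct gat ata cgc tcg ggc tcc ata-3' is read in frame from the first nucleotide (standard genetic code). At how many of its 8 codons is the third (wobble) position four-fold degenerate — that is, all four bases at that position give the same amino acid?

Codon 1 GCT (Ala): third position 4-fold.
Codon 2 GAT (Asp): third position 2-fold.
Codon 3 ATA (Ile): third position 3-fold.
Codon 4 CGC (Arg): third position 4-fold.
Codon 5 TCG (Ser): third position 4-fold.
Codon 6 GGC (Gly): third position 4-fold.
Codon 7 TCC (Ser): third position 4-fold.
Codon 8 ATA (Ile): third position 3-fold.
Four-fold degenerate third positions: 5.

5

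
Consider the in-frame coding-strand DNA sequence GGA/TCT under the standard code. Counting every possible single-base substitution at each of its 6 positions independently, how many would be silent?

Codon 1 (GGA, Gly): 3 synonymous substitutions.
Codon 2 (TCT, Ser): 3 synonymous substitutions.
Total: 3 + 3 = 6.

6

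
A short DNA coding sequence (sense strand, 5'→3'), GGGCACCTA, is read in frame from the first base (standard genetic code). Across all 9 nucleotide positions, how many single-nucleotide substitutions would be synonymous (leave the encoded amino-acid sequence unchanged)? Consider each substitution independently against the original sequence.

8

Codon 1 (GGG, Gly): 3 synonymous substitutions.
Codon 2 (CAC, His): 1 synonymous substitution.
Codon 3 (CTA, Leu): 4 synonymous substitutions.
Total: 3 + 1 + 4 = 8.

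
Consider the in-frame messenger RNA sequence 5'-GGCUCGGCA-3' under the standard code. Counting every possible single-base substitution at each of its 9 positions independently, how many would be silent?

9

Codon 1 (GGC, Gly): 3 synonymous substitutions.
Codon 2 (UCG, Ser): 3 synonymous substitutions.
Codon 3 (GCA, Ala): 3 synonymous substitutions.
Total: 3 + 3 + 3 = 9.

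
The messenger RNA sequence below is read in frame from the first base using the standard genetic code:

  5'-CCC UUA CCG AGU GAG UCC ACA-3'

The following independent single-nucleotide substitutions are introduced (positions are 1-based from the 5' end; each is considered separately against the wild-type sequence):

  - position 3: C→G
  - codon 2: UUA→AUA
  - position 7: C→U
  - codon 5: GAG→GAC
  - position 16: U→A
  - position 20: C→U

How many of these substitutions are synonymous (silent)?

1

Codon 1: CCC (Pro) → CCG (Pro) — synonymous.
Codon 2: UUA (Leu) → AUA (Ile) — missense.
Codon 3: CCG (Pro) → UCG (Ser) — missense.
Codon 5: GAG (Glu) → GAC (Asp) — missense.
Codon 6: UCC (Ser) → ACC (Thr) — missense.
Codon 7: ACA (Thr) → AUA (Ile) — missense.
Synonymous: 1 of 6.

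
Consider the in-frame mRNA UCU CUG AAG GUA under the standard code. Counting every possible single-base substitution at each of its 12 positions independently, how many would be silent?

Codon 1 (UCU, Ser): 3 synonymous substitutions.
Codon 2 (CUG, Leu): 4 synonymous substitutions.
Codon 3 (AAG, Lys): 1 synonymous substitution.
Codon 4 (GUA, Val): 3 synonymous substitutions.
Total: 3 + 4 + 1 + 3 = 11.

11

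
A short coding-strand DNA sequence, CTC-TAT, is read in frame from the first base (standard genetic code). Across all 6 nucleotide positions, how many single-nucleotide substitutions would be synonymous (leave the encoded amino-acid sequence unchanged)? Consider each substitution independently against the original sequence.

4

Codon 1 (CTC, Leu): 3 synonymous substitutions.
Codon 2 (TAT, Tyr): 1 synonymous substitution.
Total: 3 + 1 = 4.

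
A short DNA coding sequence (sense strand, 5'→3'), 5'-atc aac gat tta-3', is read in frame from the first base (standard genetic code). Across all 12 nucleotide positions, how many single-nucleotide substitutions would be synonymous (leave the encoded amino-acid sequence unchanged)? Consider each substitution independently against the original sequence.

Codon 1 (ATC, Ile): 2 synonymous substitutions.
Codon 2 (AAC, Asn): 1 synonymous substitution.
Codon 3 (GAT, Asp): 1 synonymous substitution.
Codon 4 (TTA, Leu): 2 synonymous substitutions.
Total: 2 + 1 + 1 + 2 = 6.

6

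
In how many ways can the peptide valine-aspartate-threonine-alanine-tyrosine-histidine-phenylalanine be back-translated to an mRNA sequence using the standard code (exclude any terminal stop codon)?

1024

Val: 4 codons.
Asp: 2 codons.
Thr: 4 codons.
Ala: 4 codons.
Tyr: 2 codons.
His: 2 codons.
Phe: 2 codons.
4 × 2 × 4 × 4 × 2 × 2 × 2 = 1024.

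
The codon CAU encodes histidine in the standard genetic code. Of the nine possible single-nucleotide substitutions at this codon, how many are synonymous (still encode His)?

1

Position 1: none → 0 synonymous.
Position 2: none → 0 synonymous.
Position 3: CAC → 1 synonymous.
Total: 0 + 0 + 1 = 1.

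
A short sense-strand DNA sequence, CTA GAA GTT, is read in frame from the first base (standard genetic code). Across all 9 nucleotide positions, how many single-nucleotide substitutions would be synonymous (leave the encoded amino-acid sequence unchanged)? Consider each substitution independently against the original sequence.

8

Codon 1 (CTA, Leu): 4 synonymous substitutions.
Codon 2 (GAA, Glu): 1 synonymous substitution.
Codon 3 (GTT, Val): 3 synonymous substitutions.
Total: 4 + 1 + 3 = 8.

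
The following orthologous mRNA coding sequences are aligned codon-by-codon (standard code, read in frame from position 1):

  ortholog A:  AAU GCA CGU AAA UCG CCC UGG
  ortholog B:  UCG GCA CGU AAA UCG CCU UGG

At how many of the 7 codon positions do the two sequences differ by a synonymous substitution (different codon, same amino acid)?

1

Codon 1: AAU Asn / UCG Ser — nonsynonymous.
Codon 2: GCA Ala / GCA Ala — identical.
Codon 3: CGU Arg / CGU Arg — identical.
Codon 4: AAA Lys / AAA Lys — identical.
Codon 5: UCG Ser / UCG Ser — identical.
Codon 6: CCC Pro / CCU Pro — synonymous.
Codon 7: UGG Trp / UGG Trp — identical.
Synonymous differences: 1.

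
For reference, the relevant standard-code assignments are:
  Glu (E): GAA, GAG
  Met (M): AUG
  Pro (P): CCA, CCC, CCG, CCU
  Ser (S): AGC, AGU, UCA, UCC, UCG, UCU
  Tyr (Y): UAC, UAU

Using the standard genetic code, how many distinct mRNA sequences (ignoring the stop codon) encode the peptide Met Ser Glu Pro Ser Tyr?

Met: 1 codon.
Ser: 6 codons.
Glu: 2 codons.
Pro: 4 codons.
Ser: 6 codons.
Tyr: 2 codons.
1 × 6 × 2 × 4 × 6 × 2 = 576.

576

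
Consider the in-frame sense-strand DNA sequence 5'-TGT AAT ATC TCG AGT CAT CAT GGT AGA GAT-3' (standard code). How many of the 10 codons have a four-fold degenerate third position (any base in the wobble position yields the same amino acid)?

Codon 1 TGT (Cys): third position 2-fold.
Codon 2 AAT (Asn): third position 2-fold.
Codon 3 ATC (Ile): third position 3-fold.
Codon 4 TCG (Ser): third position 4-fold.
Codon 5 AGT (Ser): third position 2-fold.
Codon 6 CAT (His): third position 2-fold.
Codon 7 CAT (His): third position 2-fold.
Codon 8 GGT (Gly): third position 4-fold.
Codon 9 AGA (Arg): third position 2-fold.
Codon 10 GAT (Asp): third position 2-fold.
Four-fold degenerate third positions: 2.

2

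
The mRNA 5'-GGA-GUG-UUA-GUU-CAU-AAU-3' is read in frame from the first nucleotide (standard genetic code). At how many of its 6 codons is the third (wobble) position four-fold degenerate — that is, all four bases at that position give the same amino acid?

3

Codon 1 GGA (Gly): third position 4-fold.
Codon 2 GUG (Val): third position 4-fold.
Codon 3 UUA (Leu): third position 2-fold.
Codon 4 GUU (Val): third position 4-fold.
Codon 5 CAU (His): third position 2-fold.
Codon 6 AAU (Asn): third position 2-fold.
Four-fold degenerate third positions: 3.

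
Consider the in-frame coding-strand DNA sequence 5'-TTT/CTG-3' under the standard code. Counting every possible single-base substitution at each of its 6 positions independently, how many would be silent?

Codon 1 (TTT, Phe): 1 synonymous substitution.
Codon 2 (CTG, Leu): 4 synonymous substitutions.
Total: 1 + 4 = 5.

5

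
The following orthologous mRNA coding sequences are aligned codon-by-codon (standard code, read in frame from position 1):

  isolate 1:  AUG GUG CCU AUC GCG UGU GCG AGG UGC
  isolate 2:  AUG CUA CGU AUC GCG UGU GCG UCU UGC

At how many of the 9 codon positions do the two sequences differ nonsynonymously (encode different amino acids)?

3

Codon 1: AUG Met / AUG Met — identical.
Codon 2: GUG Val / CUA Leu — nonsynonymous.
Codon 3: CCU Pro / CGU Arg — nonsynonymous.
Codon 4: AUC Ile / AUC Ile — identical.
Codon 5: GCG Ala / GCG Ala — identical.
Codon 6: UGU Cys / UGU Cys — identical.
Codon 7: GCG Ala / GCG Ala — identical.
Codon 8: AGG Arg / UCU Ser — nonsynonymous.
Codon 9: UGC Cys / UGC Cys — identical.
Nonsynonymous differences: 3.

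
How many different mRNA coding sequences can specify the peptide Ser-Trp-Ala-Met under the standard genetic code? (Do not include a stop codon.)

24

Ser: 6 codons.
Trp: 1 codon.
Ala: 4 codons.
Met: 1 codon.
6 × 1 × 4 × 1 = 24.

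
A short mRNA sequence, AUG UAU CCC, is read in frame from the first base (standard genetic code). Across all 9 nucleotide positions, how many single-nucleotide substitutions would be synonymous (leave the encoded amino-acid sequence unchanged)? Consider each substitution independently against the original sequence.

4

Codon 1 (AUG, Met): 0 synonymous substitutions.
Codon 2 (UAU, Tyr): 1 synonymous substitution.
Codon 3 (CCC, Pro): 3 synonymous substitutions.
Total: 0 + 1 + 3 = 4.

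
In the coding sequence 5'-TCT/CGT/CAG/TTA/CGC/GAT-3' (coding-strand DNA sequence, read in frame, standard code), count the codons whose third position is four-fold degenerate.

Codon 1 TCT (Ser): third position 4-fold.
Codon 2 CGT (Arg): third position 4-fold.
Codon 3 CAG (Gln): third position 2-fold.
Codon 4 TTA (Leu): third position 2-fold.
Codon 5 CGC (Arg): third position 4-fold.
Codon 6 GAT (Asp): third position 2-fold.
Four-fold degenerate third positions: 3.

3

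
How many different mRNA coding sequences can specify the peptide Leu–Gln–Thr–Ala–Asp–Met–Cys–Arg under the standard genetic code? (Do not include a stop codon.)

Leu: 6 codons.
Gln: 2 codons.
Thr: 4 codons.
Ala: 4 codons.
Asp: 2 codons.
Met: 1 codon.
Cys: 2 codons.
Arg: 6 codons.
6 × 2 × 4 × 4 × 2 × 1 × 2 × 6 = 4608.

4608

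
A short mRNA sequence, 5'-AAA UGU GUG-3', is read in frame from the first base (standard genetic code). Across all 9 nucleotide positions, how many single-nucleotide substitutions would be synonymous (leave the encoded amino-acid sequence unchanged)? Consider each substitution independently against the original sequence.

5

Codon 1 (AAA, Lys): 1 synonymous substitution.
Codon 2 (UGU, Cys): 1 synonymous substitution.
Codon 3 (GUG, Val): 3 synonymous substitutions.
Total: 1 + 1 + 3 = 5.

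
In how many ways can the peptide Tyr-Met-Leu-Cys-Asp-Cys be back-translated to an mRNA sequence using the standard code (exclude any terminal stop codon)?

96

Tyr: 2 codons.
Met: 1 codon.
Leu: 6 codons.
Cys: 2 codons.
Asp: 2 codons.
Cys: 2 codons.
2 × 1 × 6 × 2 × 2 × 2 = 96.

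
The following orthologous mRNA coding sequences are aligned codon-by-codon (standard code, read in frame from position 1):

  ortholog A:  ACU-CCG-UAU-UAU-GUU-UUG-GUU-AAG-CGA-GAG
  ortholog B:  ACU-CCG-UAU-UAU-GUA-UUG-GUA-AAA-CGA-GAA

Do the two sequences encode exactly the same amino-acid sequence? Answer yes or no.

yes

Codon 1: ACU Thr / ACU Thr — identical.
Codon 2: CCG Pro / CCG Pro — identical.
Codon 3: UAU Tyr / UAU Tyr — identical.
Codon 4: UAU Tyr / UAU Tyr — identical.
Codon 5: GUU Val / GUA Val — synonymous.
Codon 6: UUG Leu / UUG Leu — identical.
Codon 7: GUU Val / GUA Val — synonymous.
Codon 8: AAG Lys / AAA Lys — synonymous.
Codon 9: CGA Arg / CGA Arg — identical.
Codon 10: GAG Glu / GAA Glu — synonymous.
Nonsynonymous differences: 0 → same protein.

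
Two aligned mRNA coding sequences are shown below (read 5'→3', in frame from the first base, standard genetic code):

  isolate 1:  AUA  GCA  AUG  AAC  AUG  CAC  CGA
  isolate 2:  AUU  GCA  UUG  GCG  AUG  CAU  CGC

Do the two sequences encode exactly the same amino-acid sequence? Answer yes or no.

Codon 1: AUA Ile / AUU Ile — synonymous.
Codon 2: GCA Ala / GCA Ala — identical.
Codon 3: AUG Met / UUG Leu — nonsynonymous.
Codon 4: AAC Asn / GCG Ala — nonsynonymous.
Codon 5: AUG Met / AUG Met — identical.
Codon 6: CAC His / CAU His — synonymous.
Codon 7: CGA Arg / CGC Arg — synonymous.
Nonsynonymous differences: 2 → different protein.

no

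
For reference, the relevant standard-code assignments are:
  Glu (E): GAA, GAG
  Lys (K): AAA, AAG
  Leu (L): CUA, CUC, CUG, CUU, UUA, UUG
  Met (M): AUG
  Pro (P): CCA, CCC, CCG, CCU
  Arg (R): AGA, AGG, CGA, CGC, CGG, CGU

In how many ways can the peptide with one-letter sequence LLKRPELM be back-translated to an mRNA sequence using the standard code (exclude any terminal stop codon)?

Leu: 6 codons.
Leu: 6 codons.
Lys: 2 codons.
Arg: 6 codons.
Pro: 4 codons.
Glu: 2 codons.
Leu: 6 codons.
Met: 1 codon.
6 × 6 × 2 × 6 × 4 × 2 × 6 × 1 = 20736.

20736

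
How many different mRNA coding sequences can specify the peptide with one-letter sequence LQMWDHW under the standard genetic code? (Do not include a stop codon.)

Leu: 6 codons.
Gln: 2 codons.
Met: 1 codon.
Trp: 1 codon.
Asp: 2 codons.
His: 2 codons.
Trp: 1 codon.
6 × 2 × 1 × 1 × 2 × 2 × 1 = 48.

48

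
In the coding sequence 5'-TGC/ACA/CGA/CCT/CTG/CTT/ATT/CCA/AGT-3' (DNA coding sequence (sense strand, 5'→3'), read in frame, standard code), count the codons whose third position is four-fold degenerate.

6

Codon 1 TGC (Cys): third position 2-fold.
Codon 2 ACA (Thr): third position 4-fold.
Codon 3 CGA (Arg): third position 4-fold.
Codon 4 CCT (Pro): third position 4-fold.
Codon 5 CTG (Leu): third position 4-fold.
Codon 6 CTT (Leu): third position 4-fold.
Codon 7 ATT (Ile): third position 3-fold.
Codon 8 CCA (Pro): third position 4-fold.
Codon 9 AGT (Ser): third position 2-fold.
Four-fold degenerate third positions: 6.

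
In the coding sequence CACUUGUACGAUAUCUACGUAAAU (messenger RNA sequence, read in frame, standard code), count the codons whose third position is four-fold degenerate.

Codon 1 CAC (His): third position 2-fold.
Codon 2 UUG (Leu): third position 2-fold.
Codon 3 UAC (Tyr): third position 2-fold.
Codon 4 GAU (Asp): third position 2-fold.
Codon 5 AUC (Ile): third position 3-fold.
Codon 6 UAC (Tyr): third position 2-fold.
Codon 7 GUA (Val): third position 4-fold.
Codon 8 AAU (Asn): third position 2-fold.
Four-fold degenerate third positions: 1.

1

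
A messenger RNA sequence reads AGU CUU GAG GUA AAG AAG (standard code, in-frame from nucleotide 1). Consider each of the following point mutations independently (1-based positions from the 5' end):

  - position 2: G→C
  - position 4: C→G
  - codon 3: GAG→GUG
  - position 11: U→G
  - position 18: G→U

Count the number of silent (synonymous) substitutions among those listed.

0

Codon 1: AGU (Ser) → ACU (Thr) — missense.
Codon 2: CUU (Leu) → GUU (Val) — missense.
Codon 3: GAG (Glu) → GUG (Val) — missense.
Codon 4: GUA (Val) → GGA (Gly) — missense.
Codon 6: AAG (Lys) → AAU (Asn) — missense.
Synonymous: 0 of 5.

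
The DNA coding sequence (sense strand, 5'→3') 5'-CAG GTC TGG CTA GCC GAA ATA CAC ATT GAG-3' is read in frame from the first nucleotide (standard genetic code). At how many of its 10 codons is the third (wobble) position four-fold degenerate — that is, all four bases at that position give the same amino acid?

3

Codon 1 CAG (Gln): third position 2-fold.
Codon 2 GTC (Val): third position 4-fold.
Codon 3 TGG (Trp): third position 1-fold.
Codon 4 CTA (Leu): third position 4-fold.
Codon 5 GCC (Ala): third position 4-fold.
Codon 6 GAA (Glu): third position 2-fold.
Codon 7 ATA (Ile): third position 3-fold.
Codon 8 CAC (His): third position 2-fold.
Codon 9 ATT (Ile): third position 3-fold.
Codon 10 GAG (Glu): third position 2-fold.
Four-fold degenerate third positions: 3.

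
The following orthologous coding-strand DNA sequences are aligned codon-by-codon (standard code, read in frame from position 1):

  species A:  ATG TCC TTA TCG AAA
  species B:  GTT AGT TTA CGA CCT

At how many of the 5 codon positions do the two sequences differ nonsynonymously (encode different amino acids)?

3

Codon 1: ATG Met / GTT Val — nonsynonymous.
Codon 2: TCC Ser / AGT Ser — synonymous.
Codon 3: TTA Leu / TTA Leu — identical.
Codon 4: TCG Ser / CGA Arg — nonsynonymous.
Codon 5: AAA Lys / CCT Pro — nonsynonymous.
Nonsynonymous differences: 3.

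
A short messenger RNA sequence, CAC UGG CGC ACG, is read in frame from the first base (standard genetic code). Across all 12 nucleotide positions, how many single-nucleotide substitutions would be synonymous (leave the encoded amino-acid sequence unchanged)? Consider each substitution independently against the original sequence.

Codon 1 (CAC, His): 1 synonymous substitution.
Codon 2 (UGG, Trp): 0 synonymous substitutions.
Codon 3 (CGC, Arg): 3 synonymous substitutions.
Codon 4 (ACG, Thr): 3 synonymous substitutions.
Total: 1 + 0 + 3 + 3 = 7.

7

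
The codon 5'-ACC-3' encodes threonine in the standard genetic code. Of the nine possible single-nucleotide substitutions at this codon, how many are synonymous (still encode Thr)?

3

Position 1: none → 0 synonymous.
Position 2: none → 0 synonymous.
Position 3: ACU, ACA, ACG → 3 synonymous.
Total: 0 + 0 + 3 = 3.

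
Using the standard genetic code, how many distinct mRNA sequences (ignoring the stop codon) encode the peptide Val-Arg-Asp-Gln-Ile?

Val: 4 codons.
Arg: 6 codons.
Asp: 2 codons.
Gln: 2 codons.
Ile: 3 codons.
4 × 6 × 2 × 2 × 3 = 288.

288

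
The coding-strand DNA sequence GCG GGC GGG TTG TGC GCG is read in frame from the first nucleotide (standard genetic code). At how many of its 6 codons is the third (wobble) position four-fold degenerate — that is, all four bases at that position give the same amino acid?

4

Codon 1 GCG (Ala): third position 4-fold.
Codon 2 GGC (Gly): third position 4-fold.
Codon 3 GGG (Gly): third position 4-fold.
Codon 4 TTG (Leu): third position 2-fold.
Codon 5 TGC (Cys): third position 2-fold.
Codon 6 GCG (Ala): third position 4-fold.
Four-fold degenerate third positions: 4.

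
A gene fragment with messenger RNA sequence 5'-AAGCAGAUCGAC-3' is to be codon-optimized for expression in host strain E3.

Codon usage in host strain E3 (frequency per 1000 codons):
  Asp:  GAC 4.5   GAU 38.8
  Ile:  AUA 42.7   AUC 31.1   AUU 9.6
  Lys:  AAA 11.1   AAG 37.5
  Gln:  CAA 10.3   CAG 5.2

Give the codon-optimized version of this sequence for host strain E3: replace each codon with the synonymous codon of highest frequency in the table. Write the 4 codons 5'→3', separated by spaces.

AAG CAA AUA GAU

Codon 1 (Lys): best is AAG at 37.5.
Codon 2 (Gln): best is CAA at 10.3.
Codon 3 (Ile): best is AUA at 42.7.
Codon 4 (Asp): best is GAU at 38.8.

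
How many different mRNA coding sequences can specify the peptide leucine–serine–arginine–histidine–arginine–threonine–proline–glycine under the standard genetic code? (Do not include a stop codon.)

Leu: 6 codons.
Ser: 6 codons.
Arg: 6 codons.
His: 2 codons.
Arg: 6 codons.
Thr: 4 codons.
Pro: 4 codons.
Gly: 4 codons.
6 × 6 × 6 × 2 × 6 × 4 × 4 × 4 = 165888.

165888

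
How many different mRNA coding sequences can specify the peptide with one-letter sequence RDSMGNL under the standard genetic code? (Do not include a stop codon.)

3456

Arg: 6 codons.
Asp: 2 codons.
Ser: 6 codons.
Met: 1 codon.
Gly: 4 codons.
Asn: 2 codons.
Leu: 6 codons.
6 × 2 × 6 × 1 × 4 × 2 × 6 = 3456.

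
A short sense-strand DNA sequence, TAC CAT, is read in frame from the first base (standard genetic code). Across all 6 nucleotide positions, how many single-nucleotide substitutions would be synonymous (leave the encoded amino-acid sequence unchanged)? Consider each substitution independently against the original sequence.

2

Codon 1 (TAC, Tyr): 1 synonymous substitution.
Codon 2 (CAT, His): 1 synonymous substitution.
Total: 1 + 1 = 2.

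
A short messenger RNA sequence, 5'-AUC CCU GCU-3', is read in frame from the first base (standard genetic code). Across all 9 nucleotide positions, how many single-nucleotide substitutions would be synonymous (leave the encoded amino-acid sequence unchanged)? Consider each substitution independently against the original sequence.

Codon 1 (AUC, Ile): 2 synonymous substitutions.
Codon 2 (CCU, Pro): 3 synonymous substitutions.
Codon 3 (GCU, Ala): 3 synonymous substitutions.
Total: 2 + 3 + 3 = 8.

8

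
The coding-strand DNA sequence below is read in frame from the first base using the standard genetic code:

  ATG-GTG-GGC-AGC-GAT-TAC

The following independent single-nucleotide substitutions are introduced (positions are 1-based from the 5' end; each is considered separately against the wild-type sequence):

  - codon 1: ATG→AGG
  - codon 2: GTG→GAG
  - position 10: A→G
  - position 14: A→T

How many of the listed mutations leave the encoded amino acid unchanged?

Codon 1: ATG (Met) → AGG (Arg) — missense.
Codon 2: GTG (Val) → GAG (Glu) — missense.
Codon 4: AGC (Ser) → GGC (Gly) — missense.
Codon 5: GAT (Asp) → GTT (Val) — missense.
Synonymous: 0 of 4.

0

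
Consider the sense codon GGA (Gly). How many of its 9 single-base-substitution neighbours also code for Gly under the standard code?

Position 1: none → 0 synonymous.
Position 2: none → 0 synonymous.
Position 3: GGU, GGC, GGG → 3 synonymous.
Total: 0 + 0 + 3 = 3.

3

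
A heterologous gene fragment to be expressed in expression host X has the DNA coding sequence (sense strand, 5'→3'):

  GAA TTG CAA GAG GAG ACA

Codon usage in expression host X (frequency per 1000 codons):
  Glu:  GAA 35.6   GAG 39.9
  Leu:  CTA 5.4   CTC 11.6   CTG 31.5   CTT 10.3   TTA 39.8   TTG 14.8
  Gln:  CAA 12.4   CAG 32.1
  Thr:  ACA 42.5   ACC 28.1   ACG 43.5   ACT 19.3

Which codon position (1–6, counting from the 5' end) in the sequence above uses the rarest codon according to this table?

Codon 1 GAA (Glu): 35.6 per 1000.
Codon 2 TTG (Leu): 14.8 per 1000.
Codon 3 CAA (Gln): 12.4 per 1000.
Codon 4 GAG (Glu): 39.9 per 1000.
Codon 5 GAG (Glu): 39.9 per 1000.
Codon 6 ACA (Thr): 42.5 per 1000.
Lowest frequency is 12.4 at codon 3.

3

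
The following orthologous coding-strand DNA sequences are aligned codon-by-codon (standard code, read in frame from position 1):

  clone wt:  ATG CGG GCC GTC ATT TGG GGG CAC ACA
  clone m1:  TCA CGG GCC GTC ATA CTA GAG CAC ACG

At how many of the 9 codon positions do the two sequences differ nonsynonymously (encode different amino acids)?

Codon 1: ATG Met / TCA Ser — nonsynonymous.
Codon 2: CGG Arg / CGG Arg — identical.
Codon 3: GCC Ala / GCC Ala — identical.
Codon 4: GTC Val / GTC Val — identical.
Codon 5: ATT Ile / ATA Ile — synonymous.
Codon 6: TGG Trp / CTA Leu — nonsynonymous.
Codon 7: GGG Gly / GAG Glu — nonsynonymous.
Codon 8: CAC His / CAC His — identical.
Codon 9: ACA Thr / ACG Thr — synonymous.
Nonsynonymous differences: 3.

3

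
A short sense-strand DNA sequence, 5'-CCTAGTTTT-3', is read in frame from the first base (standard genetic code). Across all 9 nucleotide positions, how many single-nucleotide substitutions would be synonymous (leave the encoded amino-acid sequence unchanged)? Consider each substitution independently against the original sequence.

5

Codon 1 (CCT, Pro): 3 synonymous substitutions.
Codon 2 (AGT, Ser): 1 synonymous substitution.
Codon 3 (TTT, Phe): 1 synonymous substitution.
Total: 3 + 1 + 1 = 5.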